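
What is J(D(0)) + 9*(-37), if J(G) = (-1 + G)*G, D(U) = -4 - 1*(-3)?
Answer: -331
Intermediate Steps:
D(U) = -1 (D(U) = -4 + 3 = -1)
J(G) = G*(-1 + G)
J(D(0)) + 9*(-37) = -(-1 - 1) + 9*(-37) = -1*(-2) - 333 = 2 - 333 = -331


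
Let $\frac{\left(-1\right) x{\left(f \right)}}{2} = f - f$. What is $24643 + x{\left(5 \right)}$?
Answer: $24643$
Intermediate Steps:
$x{\left(f \right)} = 0$ ($x{\left(f \right)} = - 2 \left(f - f\right) = \left(-2\right) 0 = 0$)
$24643 + x{\left(5 \right)} = 24643 + 0 = 24643$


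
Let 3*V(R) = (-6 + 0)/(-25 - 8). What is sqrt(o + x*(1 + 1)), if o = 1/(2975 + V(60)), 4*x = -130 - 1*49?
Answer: I*sqrt(3450649992418)/196354 ≈ 9.4604*I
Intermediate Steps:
x = -179/4 (x = (-130 - 1*49)/4 = (-130 - 49)/4 = (1/4)*(-179) = -179/4 ≈ -44.750)
V(R) = 2/33 (V(R) = ((-6 + 0)/(-25 - 8))/3 = (-6/(-33))/3 = (-6*(-1/33))/3 = (1/3)*(2/11) = 2/33)
o = 33/98177 (o = 1/(2975 + 2/33) = 1/(98177/33) = 33/98177 ≈ 0.00033613)
sqrt(o + x*(1 + 1)) = sqrt(33/98177 - 179*(1 + 1)/4) = sqrt(33/98177 - 179/4*2) = sqrt(33/98177 - 179/2) = sqrt(-17573617/196354) = I*sqrt(3450649992418)/196354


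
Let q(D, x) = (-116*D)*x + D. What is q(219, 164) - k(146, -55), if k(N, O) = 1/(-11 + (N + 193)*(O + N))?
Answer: -128472249007/30838 ≈ -4.1660e+6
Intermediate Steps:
k(N, O) = 1/(-11 + (193 + N)*(N + O))
q(D, x) = D - 116*D*x (q(D, x) = -116*D*x + D = D - 116*D*x)
q(219, 164) - k(146, -55) = 219*(1 - 116*164) - 1/(-11 + 146**2 + 193*146 + 193*(-55) + 146*(-55)) = 219*(1 - 19024) - 1/(-11 + 21316 + 28178 - 10615 - 8030) = 219*(-19023) - 1/30838 = -4166037 - 1*1/30838 = -4166037 - 1/30838 = -128472249007/30838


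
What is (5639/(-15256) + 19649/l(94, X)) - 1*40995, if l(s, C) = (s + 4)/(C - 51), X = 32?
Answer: -683543091/15256 ≈ -44805.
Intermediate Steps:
l(s, C) = (4 + s)/(-51 + C)
(5639/(-15256) + 19649/l(94, X)) - 1*40995 = (5639/(-15256) + 19649/(((4 + 94)/(-51 + 32)))) - 1*40995 = (5639*(-1/15256) + 19649/((98/(-19)))) - 40995 = (-5639/15256 + 19649/((-1/19*98))) - 40995 = (-5639/15256 + 19649/(-98/19)) - 40995 = (-5639/15256 + 19649*(-19/98)) - 40995 = (-5639/15256 - 7619/2) - 40995 = -58123371/15256 - 40995 = -683543091/15256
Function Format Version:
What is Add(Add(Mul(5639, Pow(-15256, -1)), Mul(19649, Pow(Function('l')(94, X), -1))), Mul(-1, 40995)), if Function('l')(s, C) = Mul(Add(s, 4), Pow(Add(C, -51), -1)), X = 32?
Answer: Rational(-683543091, 15256) ≈ -44805.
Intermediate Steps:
Function('l')(s, C) = Mul(Pow(Add(-51, C), -1), Add(4, s)) (Function('l')(s, C) = Mul(Add(4, s), Pow(Add(-51, C), -1)) = Mul(Pow(Add(-51, C), -1), Add(4, s)))
Add(Add(Mul(5639, Pow(-15256, -1)), Mul(19649, Pow(Function('l')(94, X), -1))), Mul(-1, 40995)) = Add(Add(Mul(5639, Pow(-15256, -1)), Mul(19649, Pow(Mul(Pow(Add(-51, 32), -1), Add(4, 94)), -1))), Mul(-1, 40995)) = Add(Add(Mul(5639, Rational(-1, 15256)), Mul(19649, Pow(Mul(Pow(-19, -1), 98), -1))), -40995) = Add(Add(Rational(-5639, 15256), Mul(19649, Pow(Mul(Rational(-1, 19), 98), -1))), -40995) = Add(Add(Rational(-5639, 15256), Mul(19649, Pow(Rational(-98, 19), -1))), -40995) = Add(Add(Rational(-5639, 15256), Mul(19649, Rational(-19, 98))), -40995) = Add(Add(Rational(-5639, 15256), Rational(-7619, 2)), -40995) = Add(Rational(-58123371, 15256), -40995) = Rational(-683543091, 15256)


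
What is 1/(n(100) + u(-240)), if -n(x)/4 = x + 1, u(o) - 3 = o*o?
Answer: 1/57199 ≈ 1.7483e-5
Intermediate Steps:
u(o) = 3 + o² (u(o) = 3 + o*o = 3 + o²)
n(x) = -4 - 4*x (n(x) = -4*(x + 1) = -4*(1 + x) = -4 - 4*x)
1/(n(100) + u(-240)) = 1/((-4 - 4*100) + (3 + (-240)²)) = 1/((-4 - 400) + (3 + 57600)) = 1/(-404 + 57603) = 1/57199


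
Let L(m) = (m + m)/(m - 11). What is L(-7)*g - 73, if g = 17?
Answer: -538/9 ≈ -59.778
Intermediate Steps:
L(m) = 2*m/(-11 + m) (L(m) = (2*m)/(-11 + m) = 2*m/(-11 + m))
L(-7)*g - 73 = (2*(-7)/(-11 - 7))*17 - 73 = (2*(-7)/(-18))*17 - 73 = (2*(-7)*(-1/18))*17 - 73 = (7/9)*17 - 73 = 119/9 - 73 = -538/9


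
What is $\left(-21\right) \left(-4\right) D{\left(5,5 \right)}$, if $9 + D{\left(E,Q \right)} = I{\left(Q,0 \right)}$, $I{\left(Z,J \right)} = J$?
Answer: $-756$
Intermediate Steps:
$D{\left(E,Q \right)} = -9$ ($D{\left(E,Q \right)} = -9 + 0 = -9$)
$\left(-21\right) \left(-4\right) D{\left(5,5 \right)} = \left(-21\right) \left(-4\right) \left(-9\right) = 84 \left(-9\right) = -756$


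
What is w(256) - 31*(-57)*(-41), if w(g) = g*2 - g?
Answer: -72191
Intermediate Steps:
w(g) = g (w(g) = 2*g - g = g)
w(256) - 31*(-57)*(-41) = 256 - 31*(-57)*(-41) = 256 + 1767*(-41) = 256 - 72447 = -72191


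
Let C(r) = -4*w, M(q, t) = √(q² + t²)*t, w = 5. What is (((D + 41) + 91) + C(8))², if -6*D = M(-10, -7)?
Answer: 458885/36 + 784*√149/3 ≈ 15937.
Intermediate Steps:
M(q, t) = t*√(q² + t²)
D = 7*√149/6 (D = -(-7)*√((-10)² + (-7)²)/6 = -(-7)*√(100 + 49)/6 = -(-7)*√149/6 = 7*√149/6 ≈ 14.241)
C(r) = -20 (C(r) = -4*5 = -20)
(((D + 41) + 91) + C(8))² = (((7*√149/6 + 41) + 91) - 20)² = (((41 + 7*√149/6) + 91) - 20)² = ((132 + 7*√149/6) - 20)² = (112 + 7*√149/6)²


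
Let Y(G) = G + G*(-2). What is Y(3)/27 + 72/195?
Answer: 151/585 ≈ 0.25812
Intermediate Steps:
Y(G) = -G (Y(G) = G - 2*G = -G)
Y(3)/27 + 72/195 = -1*3/27 + 72/195 = -3*1/27 + 72*(1/195) = -⅑ + 24/65 = 151/585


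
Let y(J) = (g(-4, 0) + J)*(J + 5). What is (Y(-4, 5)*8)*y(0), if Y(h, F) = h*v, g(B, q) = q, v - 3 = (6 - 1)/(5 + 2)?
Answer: 0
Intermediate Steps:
v = 26/7 (v = 3 + (6 - 1)/(5 + 2) = 3 + 5/7 = 26/7 ≈ 3.7143)
Y(h, F) = 26*h/7 (Y(h, F) = h*(26/7) = 26*h/7)
y(J) = J*(5 + J) (y(J) = (0 + J)*(J + 5) = J*(5 + J))
(Y(-4, 5)*8)*y(0) = (((26/7)*(-4))*8)*(0*(5 + 0)) = (-104/7*8)*(0*5) = -832/7*0 = 0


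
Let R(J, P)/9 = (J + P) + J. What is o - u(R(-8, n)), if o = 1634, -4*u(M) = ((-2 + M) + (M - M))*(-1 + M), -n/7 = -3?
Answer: 2107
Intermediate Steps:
n = 21 (n = -7*(-3) = 21)
R(J, P) = 9*P + 18*J (R(J, P) = 9*((J + P) + J) = 9*(P + 2*J) = 9*P + 18*J)
u(M) = -(-1 + M)*(-2 + M)/4 (u(M) = -((-2 + M) + (M - M))*(-1 + M)/4 = -((-2 + M) + 0)*(-1 + M)/4 = -(-2 + M)*(-1 + M)/4 = -(-1 + M)*(-2 + M)/4)
o - u(R(-8, n)) = 1634 - (-½ - (9*21 + 18*(-8))²/4 + 3*(9*21 + 18*(-8))/4) = 1634 - (-½ - (189 - 144)²/4 + 3*(189 - 144)/4) = 1634 - (-½ - ¼*45² + (¾)*45) = 1634 - (-½ - ¼*2025 + 135/4) = 1634 - (-½ - 2025/4 + 135/4) = 1634 - 1*(-473) = 1634 + 473 = 2107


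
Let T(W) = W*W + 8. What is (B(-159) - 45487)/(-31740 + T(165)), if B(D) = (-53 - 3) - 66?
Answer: 45609/4507 ≈ 10.120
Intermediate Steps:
T(W) = 8 + W**2 (T(W) = W**2 + 8 = 8 + W**2)
B(D) = -122 (B(D) = -56 - 66 = -122)
(B(-159) - 45487)/(-31740 + T(165)) = (-122 - 45487)/(-31740 + (8 + 165**2)) = -45609/(-31740 + (8 + 27225)) = -45609/(-31740 + 27233) = -45609/(-4507) = -45609*(-1/4507) = 45609/4507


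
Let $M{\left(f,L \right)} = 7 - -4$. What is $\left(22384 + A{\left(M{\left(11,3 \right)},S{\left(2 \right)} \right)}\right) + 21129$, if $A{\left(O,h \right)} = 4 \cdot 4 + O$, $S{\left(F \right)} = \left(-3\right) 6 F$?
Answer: $43540$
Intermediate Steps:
$M{\left(f,L \right)} = 11$ ($M{\left(f,L \right)} = 7 + 4 = 11$)
$S{\left(F \right)} = - 18 F$
$A{\left(O,h \right)} = 16 + O$
$\left(22384 + A{\left(M{\left(11,3 \right)},S{\left(2 \right)} \right)}\right) + 21129 = \left(22384 + \left(16 + 11\right)\right) + 21129 = \left(22384 + 27\right) + 21129 = 22411 + 21129 = 43540$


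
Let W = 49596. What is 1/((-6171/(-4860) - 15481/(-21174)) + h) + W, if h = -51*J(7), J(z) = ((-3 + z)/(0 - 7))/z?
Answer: 85641464959032/1726776047 ≈ 49596.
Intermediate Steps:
J(z) = (3/7 - z/7)/z (J(z) = ((-3 + z)/(-7))/z = ((-3 + z)*(-1/7))/z = (3/7 - z/7)/z)
h = 204/49 (h = -51*(3 - 1*7)/(7*7) = -51*(3 - 7)/(7*7) = -51*(-4)/(7*7) = -51*(-4/49) = 204/49 ≈ 4.1633)
1/((-6171/(-4860) - 15481/(-21174)) + h) + W = 1/((-6171/(-4860) - 15481/(-21174)) + 204/49) + 49596 = 1/((-6171*(-1/4860) - 15481*(-1/21174)) + 204/49) + 49596 = 1/((2057/1620 + 15481/21174) + 204/49) + 49596 = 1/(11439023/5716980 + 204/49) + 49596 = 1/(1726776047/280132020) + 49596 = 280132020/1726776047 + 49596 = 85641464959032/1726776047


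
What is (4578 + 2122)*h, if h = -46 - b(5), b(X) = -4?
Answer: -281400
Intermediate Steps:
h = -42 (h = -46 - 1*(-4) = -46 + 4 = -42)
(4578 + 2122)*h = (4578 + 2122)*(-42) = 6700*(-42) = -281400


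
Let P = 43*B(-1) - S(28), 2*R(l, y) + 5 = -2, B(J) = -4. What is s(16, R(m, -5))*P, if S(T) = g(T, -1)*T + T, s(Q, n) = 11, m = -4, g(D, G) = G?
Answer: -1892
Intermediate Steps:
R(l, y) = -7/2 (R(l, y) = -5/2 + (½)*(-2) = -5/2 - 1 = -7/2)
S(T) = 0 (S(T) = -T + T = 0)
P = -172 (P = 43*(-4) - 1*0 = -172 + 0 = -172)
s(16, R(m, -5))*P = 11*(-172) = -1892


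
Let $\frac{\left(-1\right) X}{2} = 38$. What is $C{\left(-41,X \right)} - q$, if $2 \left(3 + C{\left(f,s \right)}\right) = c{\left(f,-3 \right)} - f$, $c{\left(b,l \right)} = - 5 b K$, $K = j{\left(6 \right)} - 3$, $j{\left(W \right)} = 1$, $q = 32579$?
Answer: $- \frac{65533}{2} \approx -32767.0$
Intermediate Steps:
$K = -2$ ($K = 1 - 3 = -2$)
$c{\left(b,l \right)} = 10 b$ ($c{\left(b,l \right)} = - 5 b \left(-2\right) = 10 b$)
$X = -76$ ($X = \left(-2\right) 38 = -76$)
$C{\left(f,s \right)} = -3 + \frac{9 f}{2}$ ($C{\left(f,s \right)} = -3 + \frac{10 f - f}{2} = -3 + \frac{9 f}{2}$)
$C{\left(-41,X \right)} - q = \left(-3 + \frac{9}{2} \left(-41\right)\right) - 32579 = \left(-3 - \frac{369}{2}\right) - 32579 = - \frac{375}{2} - 32579 = - \frac{65533}{2}$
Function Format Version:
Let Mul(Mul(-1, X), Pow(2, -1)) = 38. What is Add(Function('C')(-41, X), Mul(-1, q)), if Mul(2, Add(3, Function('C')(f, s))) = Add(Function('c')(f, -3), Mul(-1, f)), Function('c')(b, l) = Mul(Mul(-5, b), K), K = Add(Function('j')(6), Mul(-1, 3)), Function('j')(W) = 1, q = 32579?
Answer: Rational(-65533, 2) ≈ -32767.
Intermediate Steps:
K = -2 (K = Add(1, Mul(-1, 3)) = Add(1, -3) = -2)
Function('c')(b, l) = Mul(10, b) (Function('c')(b, l) = Mul(Mul(-5, b), -2) = Mul(10, b))
X = -76 (X = Mul(-2, 38) = -76)
Function('C')(f, s) = Add(-3, Mul(Rational(9, 2), f)) (Function('C')(f, s) = Add(-3, Mul(Rational(1, 2), Add(Mul(10, f), Mul(-1, f)))) = Add(-3, Mul(Rational(1, 2), Mul(9, f))) = Add(-3, Mul(Rational(9, 2), f)))
Add(Function('C')(-41, X), Mul(-1, q)) = Add(Add(-3, Mul(Rational(9, 2), -41)), Mul(-1, 32579)) = Add(Add(-3, Rational(-369, 2)), -32579) = Add(Rational(-375, 2), -32579) = Rational(-65533, 2)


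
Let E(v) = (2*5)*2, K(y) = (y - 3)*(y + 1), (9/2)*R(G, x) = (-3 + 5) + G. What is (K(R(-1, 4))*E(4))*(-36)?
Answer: 22000/9 ≈ 2444.4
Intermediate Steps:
R(G, x) = 4/9 + 2*G/9 (R(G, x) = 2*((-3 + 5) + G)/9 = 2*(2 + G)/9 = 4/9 + 2*G/9)
K(y) = (1 + y)*(-3 + y) (K(y) = (-3 + y)*(1 + y) = (1 + y)*(-3 + y))
E(v) = 20 (E(v) = 10*2 = 20)
(K(R(-1, 4))*E(4))*(-36) = ((-3 + (4/9 + (2/9)*(-1))**2 - 2*(4/9 + (2/9)*(-1)))*20)*(-36) = ((-3 + (4/9 - 2/9)**2 - 2*(4/9 - 2/9))*20)*(-36) = ((-3 + (2/9)**2 - 2*2/9)*20)*(-36) = ((-3 + 4/81 - 4/9)*20)*(-36) = -275/81*20*(-36) = -5500/81*(-36) = 22000/9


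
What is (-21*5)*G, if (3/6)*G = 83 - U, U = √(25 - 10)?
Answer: -17430 + 210*√15 ≈ -16617.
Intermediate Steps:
U = √15 ≈ 3.8730
G = 166 - 2*√15 (G = 2*(83 - √15) = 166 - 2*√15 ≈ 158.25)
(-21*5)*G = (-21*5)*(166 - 2*√15) = -105*(166 - 2*√15) = -17430 + 210*√15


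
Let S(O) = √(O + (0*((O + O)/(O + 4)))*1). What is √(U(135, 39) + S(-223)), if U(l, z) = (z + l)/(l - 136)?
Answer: √(-174 + I*√223) ≈ 0.56552 + 13.203*I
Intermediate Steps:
U(l, z) = (l + z)/(-136 + l)
S(O) = √O (S(O) = √(O + (0*((2*O)/(4 + O)))*1) = √(O + (0*(2*O/(4 + O)))*1) = √(O + 0*1) = √(O + 0) = √O)
√(U(135, 39) + S(-223)) = √((135 + 39)/(-136 + 135) + √(-223)) = √(174/(-1) + I*√223) = √(-1*174 + I*√223) = √(-174 + I*√223)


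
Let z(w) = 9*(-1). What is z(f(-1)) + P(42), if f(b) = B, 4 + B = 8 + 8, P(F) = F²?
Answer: 1755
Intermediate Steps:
B = 12 (B = -4 + (8 + 8) = -4 + 16 = 12)
f(b) = 12
z(w) = -9
z(f(-1)) + P(42) = -9 + 42² = -9 + 1764 = 1755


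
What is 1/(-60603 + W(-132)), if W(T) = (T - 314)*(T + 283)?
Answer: -1/127949 ≈ -7.8156e-6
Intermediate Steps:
W(T) = (-314 + T)*(283 + T)
1/(-60603 + W(-132)) = 1/(-60603 + (-88862 + (-132)**2 - 31*(-132))) = 1/(-60603 + (-88862 + 17424 + 4092)) = 1/(-60603 - 67346) = 1/(-127949) = -1/127949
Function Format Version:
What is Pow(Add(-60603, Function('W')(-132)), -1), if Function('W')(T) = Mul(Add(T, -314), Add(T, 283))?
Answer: Rational(-1, 127949) ≈ -7.8156e-6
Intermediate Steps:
Function('W')(T) = Mul(Add(-314, T), Add(283, T))
Pow(Add(-60603, Function('W')(-132)), -1) = Pow(Add(-60603, Add(-88862, Pow(-132, 2), Mul(-31, -132))), -1) = Pow(Add(-60603, Add(-88862, 17424, 4092)), -1) = Pow(Add(-60603, -67346), -1) = Pow(-127949, -1) = Rational(-1, 127949)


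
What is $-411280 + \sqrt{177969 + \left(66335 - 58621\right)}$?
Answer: $-411280 + \sqrt{185683} \approx -4.1085 \cdot 10^{5}$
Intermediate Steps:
$-411280 + \sqrt{177969 + \left(66335 - 58621\right)} = -411280 + \sqrt{177969 + 7714} = -411280 + \sqrt{185683}$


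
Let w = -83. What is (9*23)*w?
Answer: -17181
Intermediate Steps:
(9*23)*w = (9*23)*(-83) = 207*(-83) = -17181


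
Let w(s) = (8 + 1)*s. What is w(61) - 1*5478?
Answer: -4929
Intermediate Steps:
w(s) = 9*s
w(61) - 1*5478 = 9*61 - 1*5478 = 549 - 5478 = -4929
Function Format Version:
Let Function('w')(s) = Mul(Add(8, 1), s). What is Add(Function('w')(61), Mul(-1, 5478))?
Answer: -4929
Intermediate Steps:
Function('w')(s) = Mul(9, s)
Add(Function('w')(61), Mul(-1, 5478)) = Add(Mul(9, 61), Mul(-1, 5478)) = Add(549, -5478) = -4929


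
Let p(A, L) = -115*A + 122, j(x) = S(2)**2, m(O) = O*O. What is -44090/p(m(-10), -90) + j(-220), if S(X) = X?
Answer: 44801/5689 ≈ 7.8750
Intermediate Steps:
m(O) = O**2
j(x) = 4 (j(x) = 2**2 = 4)
p(A, L) = 122 - 115*A
-44090/p(m(-10), -90) + j(-220) = -44090/(122 - 115*(-10)**2) + 4 = -44090/(122 - 115*100) + 4 = -44090/(122 - 11500) + 4 = -44090/(-11378) + 4 = -44090*(-1/11378) + 4 = 22045/5689 + 4 = 44801/5689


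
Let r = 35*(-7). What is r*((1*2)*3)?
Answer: -1470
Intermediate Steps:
r = -245
r*((1*2)*3) = -245*1*2*3 = -490*3 = -245*6 = -1470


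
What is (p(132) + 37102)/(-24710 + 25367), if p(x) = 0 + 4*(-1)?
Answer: 4122/73 ≈ 56.466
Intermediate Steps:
p(x) = -4 (p(x) = 0 - 4 = -4)
(p(132) + 37102)/(-24710 + 25367) = (-4 + 37102)/(-24710 + 25367) = 37098/657 = 37098*(1/657) = 4122/73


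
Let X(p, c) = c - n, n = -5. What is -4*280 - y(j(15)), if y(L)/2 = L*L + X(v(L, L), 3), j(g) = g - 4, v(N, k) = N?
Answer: -1378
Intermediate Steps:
X(p, c) = 5 + c (X(p, c) = c - 1*(-5) = c + 5 = 5 + c)
j(g) = -4 + g
y(L) = 16 + 2*L² (y(L) = 2*(L*L + (5 + 3)) = 2*(L² + 8) = 2*(8 + L²) = 16 + 2*L²)
-4*280 - y(j(15)) = -4*280 - (16 + 2*(-4 + 15)²) = -1120 - (16 + 2*11²) = -1120 - (16 + 2*121) = -1120 - (16 + 242) = -1120 - 1*258 = -1120 - 258 = -1378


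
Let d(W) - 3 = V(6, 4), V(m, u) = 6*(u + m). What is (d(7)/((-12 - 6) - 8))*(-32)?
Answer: 1008/13 ≈ 77.538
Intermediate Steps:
V(m, u) = 6*m + 6*u (V(m, u) = 6*(m + u) = 6*m + 6*u)
d(W) = 63 (d(W) = 3 + (6*6 + 6*4) = 3 + (36 + 24) = 3 + 60 = 63)
(d(7)/((-12 - 6) - 8))*(-32) = (63/((-12 - 6) - 8))*(-32) = (63/(-18 - 8))*(-32) = (63/(-26))*(-32) = (63*(-1/26))*(-32) = -63/26*(-32) = 1008/13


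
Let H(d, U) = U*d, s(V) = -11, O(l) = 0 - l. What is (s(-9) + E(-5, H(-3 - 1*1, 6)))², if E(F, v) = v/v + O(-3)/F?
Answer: 2809/25 ≈ 112.36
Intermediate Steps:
O(l) = -l
E(F, v) = 1 + 3/F (E(F, v) = v/v + (-1*(-3))/F = 1 + 3/F)
(s(-9) + E(-5, H(-3 - 1*1, 6)))² = (-11 + (3 - 5)/(-5))² = (-11 - ⅕*(-2))² = (-11 + ⅖)² = (-53/5)² = 2809/25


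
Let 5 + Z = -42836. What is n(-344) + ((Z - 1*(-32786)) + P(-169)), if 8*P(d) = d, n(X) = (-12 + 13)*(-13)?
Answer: -80713/8 ≈ -10089.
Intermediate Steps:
Z = -42841 (Z = -5 - 42836 = -42841)
n(X) = -13 (n(X) = 1*(-13) = -13)
P(d) = d/8
n(-344) + ((Z - 1*(-32786)) + P(-169)) = -13 + ((-42841 - 1*(-32786)) + (1/8)*(-169)) = -13 + ((-42841 + 32786) - 169/8) = -13 + (-10055 - 169/8) = -13 - 80609/8 = -80713/8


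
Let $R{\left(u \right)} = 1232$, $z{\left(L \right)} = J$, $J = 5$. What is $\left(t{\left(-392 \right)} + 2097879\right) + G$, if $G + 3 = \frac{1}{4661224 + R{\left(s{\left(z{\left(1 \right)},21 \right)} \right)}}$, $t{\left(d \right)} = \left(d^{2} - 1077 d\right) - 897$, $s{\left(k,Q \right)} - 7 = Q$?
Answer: $\frac{12461938283113}{4662456} \approx 2.6728 \cdot 10^{6}$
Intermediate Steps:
$z{\left(L \right)} = 5$
$s{\left(k,Q \right)} = 7 + Q$
$t{\left(d \right)} = -897 + d^{2} - 1077 d$
$G = - \frac{13987367}{4662456}$ ($G = -3 + \frac{1}{4661224 + 1232} = -3 + \frac{1}{4662456} = - \frac{13987367}{4662456} \approx -3.0$)
$\left(t{\left(-392 \right)} + 2097879\right) + G = \left(\left(-897 + \left(-392\right)^{2} - -422184\right) + 2097879\right) - \frac{13987367}{4662456} = \left(\left(-897 + 153664 + 422184\right) + 2097879\right) - \frac{13987367}{4662456} = \left(574951 + 2097879\right) - \frac{13987367}{4662456} = 2672830 - \frac{13987367}{4662456} = \frac{12461938283113}{4662456}$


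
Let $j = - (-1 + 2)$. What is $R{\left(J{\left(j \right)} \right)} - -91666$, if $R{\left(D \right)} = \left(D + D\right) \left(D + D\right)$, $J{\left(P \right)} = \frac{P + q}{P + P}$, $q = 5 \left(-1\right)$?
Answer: $91702$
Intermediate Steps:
$q = -5$
$j = -1$ ($j = \left(-1\right) 1 = -1$)
$J{\left(P \right)} = \frac{-5 + P}{2 P}$ ($J{\left(P \right)} = \frac{P - 5}{P + P} = \frac{-5 + P}{2 P}$)
$R{\left(D \right)} = 4 D^{2}$ ($R{\left(D \right)} = 2 D 2 D = 4 D^{2}$)
$R{\left(J{\left(j \right)} \right)} - -91666 = 4 \left(\frac{-5 - 1}{2 \left(-1\right)}\right)^{2} - -91666 = 4 \left(\frac{1}{2} \left(-1\right) \left(-6\right)\right)^{2} + 91666 = 4 \cdot 3^{2} + 91666 = 4 \cdot 9 + 91666 = 36 + 91666 = 91702$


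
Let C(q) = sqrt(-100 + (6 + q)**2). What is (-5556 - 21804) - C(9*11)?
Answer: -27360 - 5*sqrt(437) ≈ -27465.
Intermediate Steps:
(-5556 - 21804) - C(9*11) = (-5556 - 21804) - sqrt(-100 + (6 + 9*11)**2) = -27360 - sqrt(-100 + (6 + 99)**2) = -27360 - sqrt(-100 + 105**2) = -27360 - sqrt(-100 + 11025) = -27360 - sqrt(10925) = -27360 - 5*sqrt(437)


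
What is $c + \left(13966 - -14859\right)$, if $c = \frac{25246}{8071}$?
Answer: $\frac{232671821}{8071} \approx 28828.0$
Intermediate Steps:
$c = \frac{25246}{8071}$ ($c = 25246 \cdot \frac{1}{8071} = \frac{25246}{8071} \approx 3.128$)
$c + \left(13966 - -14859\right) = \frac{25246}{8071} + \left(13966 - -14859\right) = \frac{25246}{8071} + \left(13966 + 14859\right) = \frac{25246}{8071} + 28825 = \frac{232671821}{8071}$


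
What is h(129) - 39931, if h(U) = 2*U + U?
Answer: -39544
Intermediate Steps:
h(U) = 3*U
h(129) - 39931 = 3*129 - 39931 = 387 - 39931 = -39544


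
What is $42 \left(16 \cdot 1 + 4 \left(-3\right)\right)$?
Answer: $168$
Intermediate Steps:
$42 \left(16 \cdot 1 + 4 \left(-3\right)\right) = 42 \left(16 - 12\right) = 42 \cdot 4 = 168$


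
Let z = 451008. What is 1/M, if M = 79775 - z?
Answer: -1/371233 ≈ -2.6937e-6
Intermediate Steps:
M = -371233 (M = 79775 - 1*451008 = 79775 - 451008 = -371233)
1/M = 1/(-371233) = -1/371233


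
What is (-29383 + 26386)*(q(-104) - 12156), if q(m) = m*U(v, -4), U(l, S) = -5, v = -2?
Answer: 34873092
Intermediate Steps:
q(m) = -5*m (q(m) = m*(-5) = -5*m)
(-29383 + 26386)*(q(-104) - 12156) = (-29383 + 26386)*(-5*(-104) - 12156) = -2997*(520 - 12156) = -2997*(-11636) = 34873092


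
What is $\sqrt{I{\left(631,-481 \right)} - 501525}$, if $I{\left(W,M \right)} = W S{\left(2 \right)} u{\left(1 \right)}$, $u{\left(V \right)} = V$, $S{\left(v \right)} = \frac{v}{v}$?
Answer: $i \sqrt{500894} \approx 707.74 i$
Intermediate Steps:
$S{\left(v \right)} = 1$
$I{\left(W,M \right)} = W$ ($I{\left(W,M \right)} = W 1 \cdot 1 = W 1 = W$)
$\sqrt{I{\left(631,-481 \right)} - 501525} = \sqrt{631 - 501525} = \sqrt{-500894} = i \sqrt{500894}$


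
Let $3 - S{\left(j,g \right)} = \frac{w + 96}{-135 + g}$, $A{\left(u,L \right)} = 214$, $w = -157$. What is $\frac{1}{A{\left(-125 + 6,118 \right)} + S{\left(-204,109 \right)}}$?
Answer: $\frac{26}{5581} \approx 0.0046587$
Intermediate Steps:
$S{\left(j,g \right)} = 3 + \frac{61}{-135 + g}$ ($S{\left(j,g \right)} = 3 - \frac{-157 + 96}{-135 + g} = 3 - - \frac{61}{-135 + g} = 3 + \frac{61}{-135 + g}$)
$\frac{1}{A{\left(-125 + 6,118 \right)} + S{\left(-204,109 \right)}} = \frac{1}{214 + \frac{-344 + 3 \cdot 109}{-135 + 109}} = \frac{1}{214 + \frac{-344 + 327}{-26}} = \frac{1}{214 - - \frac{17}{26}} = \frac{1}{214 + \frac{17}{26}} = \frac{1}{\frac{5581}{26}} = \frac{26}{5581}$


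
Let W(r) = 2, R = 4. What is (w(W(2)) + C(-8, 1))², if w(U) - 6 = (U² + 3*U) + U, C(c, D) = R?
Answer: 484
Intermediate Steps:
C(c, D) = 4
w(U) = 6 + U² + 4*U (w(U) = 6 + ((U² + 3*U) + U) = 6 + (U² + 4*U) = 6 + U² + 4*U)
(w(W(2)) + C(-8, 1))² = ((6 + 2² + 4*2) + 4)² = ((6 + 4 + 8) + 4)² = (18 + 4)² = 22² = 484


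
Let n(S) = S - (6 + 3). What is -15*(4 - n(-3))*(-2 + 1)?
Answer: 240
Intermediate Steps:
n(S) = -9 + S (n(S) = S - 1*9 = S - 9 = -9 + S)
-15*(4 - n(-3))*(-2 + 1) = -15*(4 - (-9 - 3))*(-2 + 1) = -15*(4 - 1*(-12))*(-1) = -15*(4 + 12)*(-1) = -240*(-1) = -15*(-16) = 240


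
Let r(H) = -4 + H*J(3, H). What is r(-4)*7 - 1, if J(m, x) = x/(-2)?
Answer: -85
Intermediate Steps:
J(m, x) = -x/2 (J(m, x) = x*(-½) = -x/2)
r(H) = -4 - H²/2 (r(H) = -4 + H*(-H/2) = -4 - H²/2)
r(-4)*7 - 1 = (-4 - ½*(-4)²)*7 - 1 = (-4 - ½*16)*7 - 1 = (-4 - 8)*7 - 1 = -12*7 - 1 = -84 - 1 = -85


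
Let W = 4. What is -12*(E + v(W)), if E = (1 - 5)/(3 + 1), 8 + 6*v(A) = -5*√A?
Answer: 48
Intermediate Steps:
v(A) = -4/3 - 5*√A/6 (v(A) = -4/3 + (-5*√A)/6 = -4/3 - 5*√A/6)
E = -1 (E = -4/4 = -4*¼ = -1)
-12*(E + v(W)) = -12*(-1 + (-4/3 - 5*√4/6)) = -12*(-1 + (-4/3 - ⅚*2)) = -12*(-1 + (-4/3 - 5/3)) = -12*(-1 - 3) = -12*(-4) = 48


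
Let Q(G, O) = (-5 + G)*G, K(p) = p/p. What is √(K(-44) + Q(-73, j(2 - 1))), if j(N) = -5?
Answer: √5695 ≈ 75.465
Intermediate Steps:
K(p) = 1
Q(G, O) = G*(-5 + G)
√(K(-44) + Q(-73, j(2 - 1))) = √(1 - 73*(-5 - 73)) = √(1 - 73*(-78)) = √(1 + 5694) = √5695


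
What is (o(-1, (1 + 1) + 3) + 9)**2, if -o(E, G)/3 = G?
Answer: 36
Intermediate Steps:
o(E, G) = -3*G
(o(-1, (1 + 1) + 3) + 9)**2 = (-3*((1 + 1) + 3) + 9)**2 = (-3*(2 + 3) + 9)**2 = (-3*5 + 9)**2 = (-15 + 9)**2 = (-6)**2 = 36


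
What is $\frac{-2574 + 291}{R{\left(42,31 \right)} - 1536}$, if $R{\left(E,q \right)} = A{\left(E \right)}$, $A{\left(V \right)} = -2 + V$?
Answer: $\frac{2283}{1496} \approx 1.5261$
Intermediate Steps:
$R{\left(E,q \right)} = -2 + E$
$\frac{-2574 + 291}{R{\left(42,31 \right)} - 1536} = \frac{-2574 + 291}{\left(-2 + 42\right) - 1536} = - \frac{2283}{40 - 1536} = - \frac{2283}{-1496} = \left(-2283\right) \left(- \frac{1}{1496}\right) = \frac{2283}{1496}$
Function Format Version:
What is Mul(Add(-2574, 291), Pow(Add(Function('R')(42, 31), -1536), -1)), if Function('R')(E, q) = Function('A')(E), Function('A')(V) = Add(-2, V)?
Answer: Rational(2283, 1496) ≈ 1.5261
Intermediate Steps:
Function('R')(E, q) = Add(-2, E)
Mul(Add(-2574, 291), Pow(Add(Function('R')(42, 31), -1536), -1)) = Mul(Add(-2574, 291), Pow(Add(Add(-2, 42), -1536), -1)) = Mul(-2283, Pow(Add(40, -1536), -1)) = Mul(-2283, Pow(-1496, -1)) = Mul(-2283, Rational(-1, 1496)) = Rational(2283, 1496)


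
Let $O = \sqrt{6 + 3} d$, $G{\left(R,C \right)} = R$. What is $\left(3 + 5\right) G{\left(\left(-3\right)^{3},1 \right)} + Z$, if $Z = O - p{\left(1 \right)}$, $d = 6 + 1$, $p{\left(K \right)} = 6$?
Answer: $-201$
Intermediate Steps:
$d = 7$
$O = 21$ ($O = \sqrt{6 + 3} \cdot 7 = \sqrt{9} \cdot 7 = 3 \cdot 7 = 21$)
$Z = 15$ ($Z = 21 - 6 = 15$)
$\left(3 + 5\right) G{\left(\left(-3\right)^{3},1 \right)} + Z = \left(3 + 5\right) \left(-3\right)^{3} + 15 = 8 \left(-27\right) + 15 = -216 + 15 = -201$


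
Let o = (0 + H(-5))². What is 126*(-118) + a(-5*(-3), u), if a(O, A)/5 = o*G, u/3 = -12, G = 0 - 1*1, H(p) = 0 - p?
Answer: -14993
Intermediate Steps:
H(p) = -p
G = -1 (G = 0 - 1 = -1)
o = 25 (o = (0 - 1*(-5))² = (0 + 5)² = 5² = 25)
u = -36 (u = 3*(-12) = -36)
a(O, A) = -125 (a(O, A) = 5*(25*(-1)) = 5*(-25) = -125)
126*(-118) + a(-5*(-3), u) = 126*(-118) - 125 = -14868 - 125 = -14993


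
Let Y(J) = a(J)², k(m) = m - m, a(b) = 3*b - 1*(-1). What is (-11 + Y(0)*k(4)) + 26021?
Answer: 26010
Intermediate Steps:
a(b) = 1 + 3*b (a(b) = 3*b + 1 = 1 + 3*b)
k(m) = 0
Y(J) = (1 + 3*J)²
(-11 + Y(0)*k(4)) + 26021 = (-11 + (1 + 3*0)²*0) + 26021 = (-11 + (1 + 0)²*0) + 26021 = (-11 + 1²*0) + 26021 = (-11 + 1*0) + 26021 = (-11 + 0) + 26021 = -11 + 26021 = 26010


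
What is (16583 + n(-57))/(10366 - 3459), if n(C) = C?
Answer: 16526/6907 ≈ 2.3926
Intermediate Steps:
(16583 + n(-57))/(10366 - 3459) = (16583 - 57)/(10366 - 3459) = 16526/6907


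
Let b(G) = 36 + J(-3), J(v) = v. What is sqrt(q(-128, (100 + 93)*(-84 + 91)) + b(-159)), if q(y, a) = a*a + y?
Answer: sqrt(1825106) ≈ 1351.0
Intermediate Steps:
q(y, a) = y + a**2 (q(y, a) = a**2 + y = y + a**2)
b(G) = 33 (b(G) = 36 - 3 = 33)
sqrt(q(-128, (100 + 93)*(-84 + 91)) + b(-159)) = sqrt((-128 + ((100 + 93)*(-84 + 91))**2) + 33) = sqrt((-128 + (193*7)**2) + 33) = sqrt((-128 + 1351**2) + 33) = sqrt((-128 + 1825201) + 33) = sqrt(1825073 + 33) = sqrt(1825106)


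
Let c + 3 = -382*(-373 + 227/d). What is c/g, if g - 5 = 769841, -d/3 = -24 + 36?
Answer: 2608051/13857228 ≈ 0.18821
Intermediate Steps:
d = -36 (d = -3*(-24 + 36) = -3*12 = -36)
g = 769846 (g = 5 + 769841 = 769846)
c = 2608051/18 (c = -3 - 382*(-373 + 227/(-36)) = -3 - 382*(-373 + 227*(-1/36)) = -3 - 382*(-373 - 227/36) = -3 - 382*(-13655/36) = -3 + 2608105/18 = 2608051/18 ≈ 1.4489e+5)
c/g = (2608051/18)/769846 = (2608051/18)*(1/769846) = 2608051/13857228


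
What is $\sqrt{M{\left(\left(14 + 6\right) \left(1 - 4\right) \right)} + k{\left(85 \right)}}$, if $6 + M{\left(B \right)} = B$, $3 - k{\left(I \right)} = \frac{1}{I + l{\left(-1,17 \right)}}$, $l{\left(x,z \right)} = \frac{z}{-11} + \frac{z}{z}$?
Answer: $\frac{i \sqrt{54381802}}{929} \approx 7.938 i$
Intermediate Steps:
$l{\left(x,z \right)} = 1 - \frac{z}{11}$ ($l{\left(x,z \right)} = z \left(- \frac{1}{11}\right) + 1 = - \frac{z}{11} + 1 = 1 - \frac{z}{11}$)
$k{\left(I \right)} = 3 - \frac{1}{- \frac{6}{11} + I}$ ($k{\left(I \right)} = 3 - \frac{1}{I + \left(1 - \frac{17}{11}\right)} = 3 - \frac{1}{I - \frac{6}{11}} = 3 - \frac{1}{- \frac{6}{11} + I}$)
$M{\left(B \right)} = -6 + B$
$\sqrt{M{\left(\left(14 + 6\right) \left(1 - 4\right) \right)} + k{\left(85 \right)}} = \sqrt{\left(-6 + \left(14 + 6\right) \left(1 - 4\right)\right) + \frac{-29 + 33 \cdot 85}{-6 + 11 \cdot 85}} = \sqrt{\left(-6 + 20 \left(1 - 4\right)\right) + \frac{-29 + 2805}{-6 + 935}} = \sqrt{\left(-6 + 20 \left(-3\right)\right) + \frac{1}{929} \cdot 2776} = \sqrt{\left(-6 - 60\right) + \frac{1}{929} \cdot 2776} = \sqrt{-66 + \frac{2776}{929}} = \sqrt{- \frac{58538}{929}} = \frac{i \sqrt{54381802}}{929}$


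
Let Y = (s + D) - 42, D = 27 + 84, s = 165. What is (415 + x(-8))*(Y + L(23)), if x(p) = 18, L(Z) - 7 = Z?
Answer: 114312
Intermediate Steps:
L(Z) = 7 + Z
D = 111
Y = 234 (Y = (165 + 111) - 42 = 276 - 42 = 234)
(415 + x(-8))*(Y + L(23)) = (415 + 18)*(234 + (7 + 23)) = 433*(234 + 30) = 433*264 = 114312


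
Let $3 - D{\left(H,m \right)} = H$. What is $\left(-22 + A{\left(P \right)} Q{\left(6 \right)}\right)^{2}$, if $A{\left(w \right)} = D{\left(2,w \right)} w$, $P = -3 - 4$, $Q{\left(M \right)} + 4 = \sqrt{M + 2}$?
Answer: $428 - 168 \sqrt{2} \approx 190.41$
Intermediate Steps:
$D{\left(H,m \right)} = 3 - H$
$Q{\left(M \right)} = -4 + \sqrt{2 + M}$ ($Q{\left(M \right)} = -4 + \sqrt{M + 2} = -4 + \sqrt{2 + M}$)
$P = -7$ ($P = -3 - 4 = -7$)
$A{\left(w \right)} = w$ ($A{\left(w \right)} = \left(3 - 2\right) w = 1 w = w$)
$\left(-22 + A{\left(P \right)} Q{\left(6 \right)}\right)^{2} = \left(-22 - 7 \left(-4 + \sqrt{2 + 6}\right)\right)^{2} = \left(-22 - 7 \left(-4 + \sqrt{8}\right)\right)^{2} = \left(-22 - 7 \left(-4 + 2 \sqrt{2}\right)\right)^{2} = \left(-22 + \left(28 - 14 \sqrt{2}\right)\right)^{2} = \left(6 - 14 \sqrt{2}\right)^{2}$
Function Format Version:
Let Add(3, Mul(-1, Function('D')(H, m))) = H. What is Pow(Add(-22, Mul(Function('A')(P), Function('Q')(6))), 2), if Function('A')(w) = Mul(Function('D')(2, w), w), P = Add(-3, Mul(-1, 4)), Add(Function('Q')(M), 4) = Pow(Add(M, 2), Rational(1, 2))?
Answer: Add(428, Mul(-168, Pow(2, Rational(1, 2)))) ≈ 190.41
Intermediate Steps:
Function('D')(H, m) = Add(3, Mul(-1, H))
Function('Q')(M) = Add(-4, Pow(Add(2, M), Rational(1, 2))) (Function('Q')(M) = Add(-4, Pow(Add(M, 2), Rational(1, 2))) = Add(-4, Pow(Add(2, M), Rational(1, 2))))
P = -7 (P = Add(-3, -4) = -7)
Function('A')(w) = w (Function('A')(w) = Mul(Add(3, Mul(-1, 2)), w) = Mul(Add(3, -2), w) = Mul(1, w) = w)
Pow(Add(-22, Mul(Function('A')(P), Function('Q')(6))), 2) = Pow(Add(-22, Mul(-7, Add(-4, Pow(Add(2, 6), Rational(1, 2))))), 2) = Pow(Add(-22, Mul(-7, Add(-4, Pow(8, Rational(1, 2))))), 2) = Pow(Add(-22, Mul(-7, Add(-4, Mul(2, Pow(2, Rational(1, 2)))))), 2) = Pow(Add(-22, Add(28, Mul(-14, Pow(2, Rational(1, 2))))), 2) = Pow(Add(6, Mul(-14, Pow(2, Rational(1, 2)))), 2)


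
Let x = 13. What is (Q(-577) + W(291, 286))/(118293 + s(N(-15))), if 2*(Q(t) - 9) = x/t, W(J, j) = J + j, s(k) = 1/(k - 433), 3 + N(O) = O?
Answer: 304980181/61566063868 ≈ 0.0049537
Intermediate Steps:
N(O) = -3 + O
s(k) = 1/(-433 + k)
Q(t) = 9 + 13/(2*t) (Q(t) = 9 + (13/t)/2 = 9 + 13/(2*t))
(Q(-577) + W(291, 286))/(118293 + s(N(-15))) = ((9 + (13/2)/(-577)) + (291 + 286))/(118293 + 1/(-433 + (-3 - 15))) = ((9 + (13/2)*(-1/577)) + 577)/(118293 + 1/(-433 - 18)) = ((9 - 13/1154) + 577)/(118293 + 1/(-451)) = (10373/1154 + 577)/(118293 - 1/451) = 676231/(1154*(53350142/451)) = (676231/1154)*(451/53350142) = 304980181/61566063868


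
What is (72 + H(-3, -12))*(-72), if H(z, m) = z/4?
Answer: -5130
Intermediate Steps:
H(z, m) = z/4 (H(z, m) = z*(¼) = z/4)
(72 + H(-3, -12))*(-72) = (72 + (¼)*(-3))*(-72) = (72 - ¾)*(-72) = (285/4)*(-72) = -5130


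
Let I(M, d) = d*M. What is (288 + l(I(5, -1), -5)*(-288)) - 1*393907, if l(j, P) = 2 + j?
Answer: -392755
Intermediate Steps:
I(M, d) = M*d
(288 + l(I(5, -1), -5)*(-288)) - 1*393907 = (288 + (2 + 5*(-1))*(-288)) - 1*393907 = (288 + (2 - 5)*(-288)) - 393907 = (288 - 3*(-288)) - 393907 = (288 + 864) - 393907 = 1152 - 393907 = -392755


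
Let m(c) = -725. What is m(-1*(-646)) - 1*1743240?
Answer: -1743965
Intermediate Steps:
m(-1*(-646)) - 1*1743240 = -725 - 1*1743240 = -725 - 1743240 = -1743965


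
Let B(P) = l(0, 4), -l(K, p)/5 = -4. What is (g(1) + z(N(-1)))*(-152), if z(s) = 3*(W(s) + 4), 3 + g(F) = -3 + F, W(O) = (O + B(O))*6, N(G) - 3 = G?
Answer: -61256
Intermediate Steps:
l(K, p) = 20 (l(K, p) = -5*(-4) = 20)
N(G) = 3 + G
B(P) = 20
W(O) = 120 + 6*O (W(O) = (O + 20)*6 = (20 + O)*6 = 120 + 6*O)
g(F) = -6 + F (g(F) = -3 + (-3 + F) = -6 + F)
z(s) = 372 + 18*s (z(s) = 3*((120 + 6*s) + 4) = 3*(124 + 6*s) = 372 + 18*s)
(g(1) + z(N(-1)))*(-152) = ((-6 + 1) + (372 + 18*(3 - 1)))*(-152) = (-5 + (372 + 18*2))*(-152) = (-5 + (372 + 36))*(-152) = (-5 + 408)*(-152) = 403*(-152) = -61256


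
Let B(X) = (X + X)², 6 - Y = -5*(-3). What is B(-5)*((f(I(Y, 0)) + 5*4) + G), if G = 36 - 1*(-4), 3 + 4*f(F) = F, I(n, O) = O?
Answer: 5925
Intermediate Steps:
Y = -9 (Y = 6 - (-5)*(-3) = 6 - 1*15 = 6 - 15 = -9)
f(F) = -¾ + F/4
G = 40 (G = 36 + 4 = 40)
B(X) = 4*X² (B(X) = (2*X)² = 4*X²)
B(-5)*((f(I(Y, 0)) + 5*4) + G) = (4*(-5)²)*(((-¾ + (¼)*0) + 5*4) + 40) = (4*25)*(((-¾ + 0) + 20) + 40) = 100*((-¾ + 20) + 40) = 100*(77/4 + 40) = 100*(237/4) = 5925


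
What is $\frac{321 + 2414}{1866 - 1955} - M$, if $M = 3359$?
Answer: $- \frac{301686}{89} \approx -3389.7$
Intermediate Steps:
$\frac{321 + 2414}{1866 - 1955} - M = \frac{321 + 2414}{1866 - 1955} - 3359 = \frac{2735}{-89} - 3359 = 2735 \left(- \frac{1}{89}\right) - 3359 = - \frac{2735}{89} - 3359 = - \frac{301686}{89}$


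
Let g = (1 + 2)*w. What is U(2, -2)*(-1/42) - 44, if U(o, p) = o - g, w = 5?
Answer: -1835/42 ≈ -43.690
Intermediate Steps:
g = 15 (g = (1 + 2)*5 = 3*5 = 15)
U(o, p) = -15 + o (U(o, p) = o - 1*15 = o - 15 = -15 + o)
U(2, -2)*(-1/42) - 44 = (-15 + 2)*(-1/42) - 44 = -(-13)/42 - 44 = -13*(-1/42) - 44 = 13/42 - 44 = -1835/42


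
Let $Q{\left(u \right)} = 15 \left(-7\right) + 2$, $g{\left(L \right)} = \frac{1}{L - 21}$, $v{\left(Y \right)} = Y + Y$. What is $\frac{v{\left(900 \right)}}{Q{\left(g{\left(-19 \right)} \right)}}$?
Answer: $- \frac{1800}{103} \approx -17.476$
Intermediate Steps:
$v{\left(Y \right)} = 2 Y$
$g{\left(L \right)} = \frac{1}{-21 + L}$
$Q{\left(u \right)} = -103$ ($Q{\left(u \right)} = -105 + 2 = -103$)
$\frac{v{\left(900 \right)}}{Q{\left(g{\left(-19 \right)} \right)}} = \frac{2 \cdot 900}{-103} = 1800 \left(- \frac{1}{103}\right) = - \frac{1800}{103}$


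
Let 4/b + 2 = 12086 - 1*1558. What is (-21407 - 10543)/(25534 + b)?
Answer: -9341825/7465858 ≈ -1.2513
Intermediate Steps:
b = 2/5263 (b = 4/(-2 + (12086 - 1*1558)) = 4/(-2 + (12086 - 1558)) = 4/(-2 + 10528) = 4/10526 = 4*(1/10526) = 2/5263 ≈ 0.00038001)
(-21407 - 10543)/(25534 + b) = (-21407 - 10543)/(25534 + 2/5263) = -31950/134385444/5263 = -31950*5263/134385444 = -9341825/7465858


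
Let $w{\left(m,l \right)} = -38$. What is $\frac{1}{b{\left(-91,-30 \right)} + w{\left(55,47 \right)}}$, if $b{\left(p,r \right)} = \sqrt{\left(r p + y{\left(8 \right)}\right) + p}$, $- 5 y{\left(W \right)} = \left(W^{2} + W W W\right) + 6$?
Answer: $\frac{190}{5393} + \frac{\sqrt{63065}}{5393} \approx 0.081796$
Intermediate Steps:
$y{\left(W \right)} = - \frac{6}{5} - \frac{W^{2}}{5} - \frac{W^{3}}{5}$ ($y{\left(W \right)} = - \frac{\left(W^{2} + W W W\right) + 6}{5} = - \frac{\left(W^{2} + W^{2} W\right) + 6}{5} = - \frac{\left(W^{2} + W^{3}\right) + 6}{5} = - \frac{6 + W^{2} + W^{3}}{5} = - \frac{6}{5} - \frac{W^{2}}{5} - \frac{W^{3}}{5}$)
$b{\left(p,r \right)} = \sqrt{- \frac{582}{5} + p + p r}$ ($b{\left(p,r \right)} = \sqrt{\left(r p - \left(\frac{6}{5} + \frac{64}{5} + \frac{512}{5}\right)\right) + p} = \sqrt{\left(p r - \frac{582}{5}\right) + p} = \sqrt{\left(- \frac{582}{5} + p r\right) + p} = \sqrt{- \frac{582}{5} + p + p r}$)
$\frac{1}{b{\left(-91,-30 \right)} + w{\left(55,47 \right)}} = \frac{1}{\frac{\sqrt{-2910 + 25 \left(-91\right) + 25 \left(-91\right) \left(-30\right)}}{5} - 38} = \frac{1}{\frac{\sqrt{-2910 - 2275 + 68250}}{5} - 38} = \frac{1}{\frac{\sqrt{63065}}{5} - 38} = \frac{1}{-38 + \frac{\sqrt{63065}}{5}}$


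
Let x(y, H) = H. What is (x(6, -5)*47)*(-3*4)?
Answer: 2820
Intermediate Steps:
(x(6, -5)*47)*(-3*4) = (-5*47)*(-3*4) = -235*(-12) = 2820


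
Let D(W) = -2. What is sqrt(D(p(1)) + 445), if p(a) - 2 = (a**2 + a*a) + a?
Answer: sqrt(443) ≈ 21.048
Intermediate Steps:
p(a) = 2 + a + 2*a**2 (p(a) = 2 + ((a**2 + a*a) + a) = 2 + ((a**2 + a**2) + a) = 2 + (2*a**2 + a) = 2 + (a + 2*a**2) = 2 + a + 2*a**2)
sqrt(D(p(1)) + 445) = sqrt(-2 + 445) = sqrt(443)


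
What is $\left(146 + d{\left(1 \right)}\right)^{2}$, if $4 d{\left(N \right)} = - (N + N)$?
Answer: $\frac{84681}{4} \approx 21170.0$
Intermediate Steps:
$d{\left(N \right)} = - \frac{N}{2}$ ($d{\left(N \right)} = \frac{\left(-1\right) \left(N + N\right)}{4} = \frac{\left(-1\right) 2 N}{4} = \frac{\left(-2\right) N}{4} = - \frac{N}{2}$)
$\left(146 + d{\left(1 \right)}\right)^{2} = \left(146 - \frac{1}{2}\right)^{2} = \left(\frac{291}{2}\right)^{2} = \frac{84681}{4}$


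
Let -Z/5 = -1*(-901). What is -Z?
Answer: 4505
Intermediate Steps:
Z = -4505 (Z = -(-5)*(-901) = -5*901 = -4505)
-Z = -1*(-4505) = 4505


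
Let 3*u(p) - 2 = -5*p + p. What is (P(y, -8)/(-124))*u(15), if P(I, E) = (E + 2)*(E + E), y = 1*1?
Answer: 464/31 ≈ 14.968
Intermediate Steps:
y = 1
u(p) = 2/3 - 4*p/3 (u(p) = 2/3 + (-5*p + p)/3 = 2/3 + (-4*p)/3 = 2/3 - 4*p/3)
P(I, E) = 2*E*(2 + E) (P(I, E) = (2 + E)*(2*E) = 2*E*(2 + E))
(P(y, -8)/(-124))*u(15) = ((2*(-8)*(2 - 8))/(-124))*(2/3 - 4/3*15) = ((2*(-8)*(-6))*(-1/124))*(2/3 - 20) = (96*(-1/124))*(-58/3) = -24/31*(-58/3) = 464/31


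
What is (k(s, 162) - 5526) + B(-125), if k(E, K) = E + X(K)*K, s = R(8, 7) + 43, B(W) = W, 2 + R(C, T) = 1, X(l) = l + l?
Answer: 46879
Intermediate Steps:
X(l) = 2*l
R(C, T) = -1 (R(C, T) = -2 + 1 = -1)
s = 42 (s = -1 + 43 = 42)
k(E, K) = E + 2*K² (k(E, K) = E + (2*K)*K = E + 2*K²)
(k(s, 162) - 5526) + B(-125) = ((42 + 2*162²) - 5526) - 125 = ((42 + 2*26244) - 5526) - 125 = ((42 + 52488) - 5526) - 125 = (52530 - 5526) - 125 = 47004 - 125 = 46879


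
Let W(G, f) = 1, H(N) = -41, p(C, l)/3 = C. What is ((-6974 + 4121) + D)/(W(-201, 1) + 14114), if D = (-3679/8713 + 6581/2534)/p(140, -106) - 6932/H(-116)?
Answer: -340138702537631/1788821884714200 ≈ -0.19015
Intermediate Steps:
p(C, l) = 3*C
D = 21427633777609/126731979080 (D = (-3679/8713 + 6581/2534)/((3*140)) - 6932/(-41) = (-3679*1/8713 + 6581*(1/2534))/420 - 6932*(-1/41) = (-3679/8713 + 6581/2534)*(1/420) + 6932/41 = (48017667/22078742)*(1/420) + 6932/41 = 16005889/3091023880 + 6932/41 = 21427633777609/126731979080 ≈ 169.08)
((-6974 + 4121) + D)/(W(-201, 1) + 14114) = ((-6974 + 4121) + 21427633777609/126731979080)/(1 + 14114) = (-2853 + 21427633777609/126731979080)/14115 = -340138702537631/126731979080*1/14115 = -340138702537631/1788821884714200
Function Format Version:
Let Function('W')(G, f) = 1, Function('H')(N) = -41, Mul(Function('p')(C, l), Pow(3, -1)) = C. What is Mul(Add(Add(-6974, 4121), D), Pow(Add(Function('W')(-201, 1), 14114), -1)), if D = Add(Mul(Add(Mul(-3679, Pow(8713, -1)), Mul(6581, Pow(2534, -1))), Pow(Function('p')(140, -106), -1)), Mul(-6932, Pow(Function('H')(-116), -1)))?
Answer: Rational(-340138702537631, 1788821884714200) ≈ -0.19015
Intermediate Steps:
Function('p')(C, l) = Mul(3, C)
D = Rational(21427633777609, 126731979080) (D = Add(Mul(Add(Mul(-3679, Pow(8713, -1)), Mul(6581, Pow(2534, -1))), Pow(Mul(3, 140), -1)), Mul(-6932, Pow(-41, -1))) = Add(Mul(Add(Mul(-3679, Rational(1, 8713)), Mul(6581, Rational(1, 2534))), Pow(420, -1)), Mul(-6932, Rational(-1, 41))) = Add(Mul(Add(Rational(-3679, 8713), Rational(6581, 2534)), Rational(1, 420)), Rational(6932, 41)) = Add(Mul(Rational(48017667, 22078742), Rational(1, 420)), Rational(6932, 41)) = Add(Rational(16005889, 3091023880), Rational(6932, 41)) = Rational(21427633777609, 126731979080) ≈ 169.08)
Mul(Add(Add(-6974, 4121), D), Pow(Add(Function('W')(-201, 1), 14114), -1)) = Mul(Add(Add(-6974, 4121), Rational(21427633777609, 126731979080)), Pow(Add(1, 14114), -1)) = Mul(Add(-2853, Rational(21427633777609, 126731979080)), Pow(14115, -1)) = Mul(Rational(-340138702537631, 126731979080), Rational(1, 14115)) = Rational(-340138702537631, 1788821884714200)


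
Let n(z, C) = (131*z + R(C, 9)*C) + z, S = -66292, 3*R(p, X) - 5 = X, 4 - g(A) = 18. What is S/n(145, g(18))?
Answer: -49719/14306 ≈ -3.4754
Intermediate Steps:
g(A) = -14 (g(A) = 4 - 1*18 = 4 - 18 = -14)
R(p, X) = 5/3 + X/3
n(z, C) = 132*z + 14*C/3 (n(z, C) = (131*z + (5/3 + (⅓)*9)*C) + z = (131*z + (5/3 + 3)*C) + z = (131*z + 14*C/3) + z = 132*z + 14*C/3)
S/n(145, g(18)) = -66292/(132*145 + (14/3)*(-14)) = -66292/(19140 - 196/3) = -66292/57224/3 = -66292*3/57224 = -49719/14306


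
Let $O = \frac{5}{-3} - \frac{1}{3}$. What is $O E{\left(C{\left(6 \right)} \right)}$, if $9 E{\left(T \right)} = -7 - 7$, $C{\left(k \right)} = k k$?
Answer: $\frac{28}{9} \approx 3.1111$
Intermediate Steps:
$C{\left(k \right)} = k^{2}$
$E{\left(T \right)} = - \frac{14}{9}$ ($E{\left(T \right)} = \frac{-7 - 7}{9} = \frac{1}{9} \left(-14\right) = - \frac{14}{9}$)
$O = -2$ ($O = 5 \left(- \frac{1}{3}\right) - \frac{1}{3} = - \frac{5}{3} - \frac{1}{3} = -2$)
$O E{\left(C{\left(6 \right)} \right)} = \left(-2\right) \left(- \frac{14}{9}\right) = \frac{28}{9}$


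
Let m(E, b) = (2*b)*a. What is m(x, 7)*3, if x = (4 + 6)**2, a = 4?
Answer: 168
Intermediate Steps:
x = 100 (x = 10**2 = 100)
m(E, b) = 8*b (m(E, b) = (2*b)*4 = 8*b)
m(x, 7)*3 = (8*7)*3 = 56*3 = 168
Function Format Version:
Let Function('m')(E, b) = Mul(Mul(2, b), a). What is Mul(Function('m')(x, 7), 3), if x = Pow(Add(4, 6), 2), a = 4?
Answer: 168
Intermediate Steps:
x = 100 (x = Pow(10, 2) = 100)
Function('m')(E, b) = Mul(8, b) (Function('m')(E, b) = Mul(Mul(2, b), 4) = Mul(8, b))
Mul(Function('m')(x, 7), 3) = Mul(Mul(8, 7), 3) = Mul(56, 3) = 168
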